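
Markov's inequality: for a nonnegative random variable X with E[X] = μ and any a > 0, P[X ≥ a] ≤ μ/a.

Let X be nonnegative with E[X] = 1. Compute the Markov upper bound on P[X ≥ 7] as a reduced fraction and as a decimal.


μ = E[X] = 1, a = 7.
Markov: P[X ≥ 7] ≤ μ/a = (1)/7 = 1/7.
Numerically: ≈ 0.142857.
(Since a = 7 > μ = 1.000000, the bound 1/7 is < 1 and informative.)

P[X ≥ 7] ≤ 1/7 ≈ 0.142857.


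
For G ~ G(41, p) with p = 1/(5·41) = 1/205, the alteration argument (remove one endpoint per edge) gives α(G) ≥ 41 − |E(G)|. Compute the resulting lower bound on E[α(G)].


E[|E(G)|] = C(41, 2)·p = 820 · (1/205) = 4.
E[α(G)] ≥ n − E[|E(G)|] = 41 − 4 = 37.
Numerically: ≈ 37.000.
(This is only a lower bound; the true E[α(G)] may be larger.)

E[α(G)] ≥ 37 ≈ 37.000.


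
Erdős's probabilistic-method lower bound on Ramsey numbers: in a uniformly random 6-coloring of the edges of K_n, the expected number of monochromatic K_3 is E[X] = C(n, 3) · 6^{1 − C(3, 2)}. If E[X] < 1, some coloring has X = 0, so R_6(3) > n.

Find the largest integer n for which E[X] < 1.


We need C(n, 3) · 6^{1 − 3} < 1, i.e. C(n, 3) < 6^{3 − 1} = 36.
Check values of n near the boundary:
  n = 5: C(5, 3) = 10; 10 < 36? YES
  n = 6: C(6, 3) = 20; 20 < 36? YES
  n = 7: C(7, 3) = 35; 35 < 36? YES
  n = 8: C(8, 3) = 56; 56 < 36? NO
  n = 9: C(9, 3) = 84; 84 < 36? NO
  n = 10: C(10, 3) = 120; 120 < 36? NO
The largest n with C(n, 3) < 36 is n = 7 (where E[X] = 35/36 ≈ 0.9722). Hence R_6(3) > 7, i.e. R_6(3) ≥ 8.

Largest n = 7; hence R_6(3) > 7.


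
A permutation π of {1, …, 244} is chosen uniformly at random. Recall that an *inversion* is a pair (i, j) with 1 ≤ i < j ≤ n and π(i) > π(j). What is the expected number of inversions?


Write X = Σ X_I over the C(244, 2) = 29646 pairs i < j, with X_I the indicator of one inversion.
There are 29646 indicators.
For each fixed pair i < j, the values π(i) and π(j) are two distinct elements of {1, …, 244} in uniformly random order; by symmetry P[π(i) > π(j)] = 1/2.
By linearity: E[X] = 29646 · (1/2) = C(244, 2) · (1/2) = 29646/2 = 14823 ≈ 14823.000000.

E[X] = 14823 = 14823.000000.


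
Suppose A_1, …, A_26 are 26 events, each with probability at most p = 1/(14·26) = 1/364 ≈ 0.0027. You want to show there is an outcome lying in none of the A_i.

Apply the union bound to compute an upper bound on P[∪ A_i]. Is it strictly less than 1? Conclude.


Union bound: P[∪_{i=1}^{26} A_i] ≤ Σ_i P[A_i] ≤ 26·p = 26·(1/364) = 1/14.
Numerically: 1/14 ≈ 0.0714.
Is 1/14 < 1? YES.
Since P[∪ A_i] ≤ 1/14 < 1, the complement has P[∩ A_i^c] ≥ 1 − 1/14 = 13/14 > 0, so some outcome avoids every A_i.

26·p = 1/14 ≈ 0.0714; existence CERTIFIED by the union bound.


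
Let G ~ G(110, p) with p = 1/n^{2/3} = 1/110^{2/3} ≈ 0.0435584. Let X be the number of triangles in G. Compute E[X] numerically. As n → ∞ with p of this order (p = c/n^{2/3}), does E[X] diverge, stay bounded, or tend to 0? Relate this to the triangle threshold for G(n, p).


Number of potential triangles: C(110, 3) = 215820.
Each occurs with probability p³ ≈ (0.0435584)³ ≈ 8.26446281e-05.
By linearity: E[X] = C(110, 3)·p³ ≈ 215820 · 8.26446281e-05 ≈ 17.836364.
Since α = 2/3 < 1, p = c/n^{2/3} ≫ 1/n is above the triangle threshold p ~ 1/n. Asymptotically E[X] ~ (c³/6)·n^{3(1−α)} = (1³/6)·n^{1} → ∞; triangles are abundant w.h.p.

E[X] ≈ 17.836364; in regime p = Θ(1/n^{2/3}) E[X] diverges (above the triangle threshold p ~ 1/n).


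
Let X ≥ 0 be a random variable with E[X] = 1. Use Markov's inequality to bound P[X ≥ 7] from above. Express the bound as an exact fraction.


μ = E[X] = 1, a = 7.
Markov: P[X ≥ 7] ≤ μ/a = (1)/7 = 1/7.
Numerically: ≈ 0.1429.
(Since a = 7 > μ = 1.0000, the bound 1/7 is < 1 and informative.)

P[X ≥ 7] ≤ 1/7 ≈ 0.1429.


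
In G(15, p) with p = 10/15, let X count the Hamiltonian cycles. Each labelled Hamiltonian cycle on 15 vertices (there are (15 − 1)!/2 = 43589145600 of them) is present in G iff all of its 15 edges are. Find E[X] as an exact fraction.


K_15 has (15 − 1)!/2 = 43589145600 labelled Hamiltonian cycles.
For each such Hamiltonian cycle H, let X_H = 1 if all 15 edges of H are present in G. Then P[X_H = 1] = p^{15} = (2/3)^{15} = 32768/14348907.
Summing the indicators: E[X] = Σ_H E[X_H] = 43589145600 · p^{15} = 43589145600 · 32768/14348907 = 5877897625600/59049.
Numerically: E[X] ≈ 9.9543e+07.

E[X] = 43589145600 · (2/3)^{15} = 5877897625600/59049 ≈ 9.9543e+07.


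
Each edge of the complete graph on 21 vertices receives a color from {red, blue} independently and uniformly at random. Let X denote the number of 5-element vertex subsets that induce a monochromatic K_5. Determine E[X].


Let X = Σ_S X_S over the C(21, 5) = 20349 subsets S of size 5, where X_S = 1 if the K_5 on S is monochromatic.
For a fixed S, the K_5 on S has C(5, 2) = 10 edges. P[all 10 edges red] = (1/2)^10, and likewise for blue, so P[monochromatic] = 2·(1/2)^10 = 2^{1 − 10} = 1/512.
Summing: E[X] = C(21, 5) · 2^{1 − 10} = 20349 · 1/512 = 20349/512.
Numerically: E[X] ≈ 39.744.

E[X] = C(21,5)·2^(1−C(5,2)) = 20349/512 ≈ 39.744.


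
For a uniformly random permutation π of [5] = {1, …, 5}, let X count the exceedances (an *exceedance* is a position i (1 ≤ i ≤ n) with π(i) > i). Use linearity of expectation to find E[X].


Write X = Σ_{i=1}^{5} X_i, where X_i = 1_{π(i) > i}.
For each fixed i, π(i) is uniform over {1, …, 5} (marginal of a uniform permutation), so P[π(i) > i] = (n − i)/n. Summing: Σ_{i=1}^{5} (n − i)/n = (0 + 1 + … + 4)/5 = 5(5 − 1)/(2·5) = (5 − 1)/2.
Hence E[X] = Σ_{i=1}^{5} (5 − i)/5 = 2 ≈ 2.00000.

E[X] = 2 = 2.00000.


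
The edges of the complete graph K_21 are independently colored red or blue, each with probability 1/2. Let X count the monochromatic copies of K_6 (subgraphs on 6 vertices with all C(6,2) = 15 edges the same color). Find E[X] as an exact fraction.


Let X = Σ_S X_S over the C(21, 6) = 54264 subsets S of size 6, where X_S = 1 if the K_6 on S is monochromatic.
For a fixed S, the K_6 on S has C(6, 2) = 15 edges. P[all 15 edges red] = (1/2)^15, and likewise for blue, so P[monochromatic] = 2·(1/2)^15 = 2^{1 − 15} = 1/16384.
Summing: E[X] = C(21, 6) · 2^{1 − 15} = 54264 · 1/16384 = 6783/2048.
Numerically: E[X] ≈ 3.3120.

E[X] = C(21,6)·2^(1−C(6,2)) = 6783/2048 ≈ 3.3120.


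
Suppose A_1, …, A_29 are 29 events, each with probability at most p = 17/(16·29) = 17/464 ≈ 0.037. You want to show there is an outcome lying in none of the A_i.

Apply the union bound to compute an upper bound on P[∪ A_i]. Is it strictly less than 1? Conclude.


Union bound: P[∪_{i=1}^{29} A_i] ≤ Σ_i P[A_i] ≤ 29·p = 29·(17/464) = 17/16.
Numerically: 17/16 ≈ 1.062.
Is 17/16 < 1? NO.
Since the bound 17/16 is ≥ 1, the union bound is uninformative here; it does NOT by itself certify existence.

29·p = 17/16 ≈ 1.062; existence NOT certified by the union bound.


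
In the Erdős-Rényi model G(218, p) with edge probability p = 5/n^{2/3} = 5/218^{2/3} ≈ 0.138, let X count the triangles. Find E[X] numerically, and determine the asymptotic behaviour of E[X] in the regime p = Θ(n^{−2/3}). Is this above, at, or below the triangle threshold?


Number of potential triangles: C(218, 3) = 1703016.
Each occurs with probability p³ ≈ (0.138)³ ≈ 2.630250e-03.
By linearity: E[X] = C(218, 3)·p³ ≈ 1703016 · 2.630250e-03 ≈ 4479.3578.
Since α = 2/3 < 1, p = c/n^{2/3} ≫ 1/n is above the triangle threshold p ~ 1/n. Asymptotically E[X] ~ (c³/6)·n^{3(1−α)} = (5³/6)·n^{1} → ∞; triangles are abundant w.h.p.

E[X] ≈ 4479.3578; in regime p = Θ(1/n^{2/3}) E[X] diverges (above the triangle threshold p ~ 1/n).


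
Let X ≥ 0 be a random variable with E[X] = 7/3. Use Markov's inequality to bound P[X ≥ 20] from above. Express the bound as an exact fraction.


μ = E[X] = 7/3, a = 20.
Markov: P[X ≥ 20] ≤ μ/a = (7/3)/20 = 7/60.
Numerically: ≈ 0.11667.
(Since a = 20 > μ = 2.33333, the bound 7/60 is < 1 and informative.)

P[X ≥ 20] ≤ 7/60 ≈ 0.11667.


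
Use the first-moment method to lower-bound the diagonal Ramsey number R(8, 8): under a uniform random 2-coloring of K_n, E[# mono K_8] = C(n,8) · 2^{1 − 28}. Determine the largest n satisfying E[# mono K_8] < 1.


We need C(n, 8) · 2^{1 − 28} < 1, i.e. C(n, 8) < 2^{28 − 1} = 134217728.
Check values of n near the boundary:
  n = 40: C(40, 8) = 76904685; 76904685 < 134217728? YES
  n = 41: C(41, 8) = 95548245; 95548245 < 134217728? YES
  n = 42: C(42, 8) = 118030185; 118030185 < 134217728? YES
  n = 43: C(43, 8) = 145008513; 145008513 < 134217728? NO
  n = 44: C(44, 8) = 177232627; 177232627 < 134217728? NO
The largest n with C(n, 8) < 134217728 is n = 42 (where E[X] = 118030185/134217728 ≈ 0.87939). Hence R(8, 8) > 42, i.e. R(8, 8) ≥ 43.

Largest n = 42; hence R(8, 8) > 42.


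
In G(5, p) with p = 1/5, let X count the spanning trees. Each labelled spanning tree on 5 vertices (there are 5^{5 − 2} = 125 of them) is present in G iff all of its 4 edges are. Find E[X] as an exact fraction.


K_5 has 5^{5 − 2} = 125 labelled spanning trees.
For each such spanning tree H, let X_H = 1 if all 4 edges of H are present in G. Then P[X_H = 1] = p^{4} = (1/5)^{4} = 1/625.
By linearity: E[X] = Σ_H E[X_H] = 125 · p^{4} = 125 · 1/625 = 1/5.
Numerically: E[X] ≈ 0.2.

E[X] = 125 · (1/5)^{4} = 1/5 ≈ 0.2.


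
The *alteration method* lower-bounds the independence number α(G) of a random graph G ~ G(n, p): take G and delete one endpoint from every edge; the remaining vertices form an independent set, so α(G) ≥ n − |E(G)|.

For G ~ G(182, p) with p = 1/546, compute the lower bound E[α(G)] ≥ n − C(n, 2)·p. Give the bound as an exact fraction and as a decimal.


E[|E(G)|] = C(182, 2)·p = 16471 · (1/546) = 181/6.
E[α(G)] ≥ n − E[|E(G)|] = 182 − 181/6 = 911/6.
Numerically: ≈ 151.8333.
(This is only a lower bound; the true E[α(G)] may be larger.)

E[α(G)] ≥ 911/6 ≈ 151.8333.


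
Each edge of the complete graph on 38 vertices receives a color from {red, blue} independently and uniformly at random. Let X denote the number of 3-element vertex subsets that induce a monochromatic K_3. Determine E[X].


Let X = Σ_S X_S over the C(38, 3) = 8436 subsets S of size 3, where X_S = 1 if the K_3 on S is monochromatic.
For a fixed S, the K_3 on S has C(3, 2) = 3 edges. P[all 3 edges red] = (1/2)^3, and likewise for blue, so P[monochromatic] = 2·(1/2)^3 = 2^{1 − 3} = 1/4.
Summing: E[X] = C(38, 3) · 2^{1 − 3} = 8436 · 1/4 = 2109.
Numerically: E[X] ≈ 2109.000.

E[X] = C(38,3)·2^(1−C(3,2)) = 2109 ≈ 2109.000.


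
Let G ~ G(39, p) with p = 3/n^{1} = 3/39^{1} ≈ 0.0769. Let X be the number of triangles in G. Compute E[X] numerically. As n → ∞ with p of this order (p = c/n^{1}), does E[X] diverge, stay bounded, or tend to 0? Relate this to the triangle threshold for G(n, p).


Number of potential triangles: C(39, 3) = 9139.
Each occurs with probability p³ ≈ (0.0769)³ ≈ 4.55166e-04.
By linearity: E[X] = C(39, 3)·p³ ≈ 9139 · 4.55166e-04 ≈ 4.160.
Here α = 1, so p = 3/n is exactly at the triangle threshold p ~ 1/n. Asymptotically E[X] → c³/6 = 3³/6 = 9/2 ≈ 4.500, a bounded constant. In this regime the triangle count is asymptotically Poisson(c³/6).

E[X] ≈ 4.160; in regime p = Θ(1/n^{1}) E[X] stays bounded (at the triangle threshold p ~ 1/n).


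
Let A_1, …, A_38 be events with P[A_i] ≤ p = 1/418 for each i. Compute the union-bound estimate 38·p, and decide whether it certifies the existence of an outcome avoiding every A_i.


Union bound: P[∪_{i=1}^{38} A_i] ≤ Σ_i P[A_i] ≤ 38·p = 38·(1/418) = 1/11.
Numerically: 1/11 ≈ 0.090909.
Is 1/11 < 1? YES.
Since P[∪ A_i] ≤ 1/11 < 1, the complement has P[∩ A_i^c] ≥ 1 − 1/11 = 10/11 > 0, so some outcome avoids every A_i.

38·p = 1/11 ≈ 0.090909; existence CERTIFIED by the union bound.


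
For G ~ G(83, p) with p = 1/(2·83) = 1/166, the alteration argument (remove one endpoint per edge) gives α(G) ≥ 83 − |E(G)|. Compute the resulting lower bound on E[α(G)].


E[|E(G)|] = C(83, 2)·p = 3403 · (1/166) = 41/2.
E[α(G)] ≥ n − E[|E(G)|] = 83 − 41/2 = 125/2.
Numerically: ≈ 62.5000.
(This is only a lower bound; the true E[α(G)] may be larger.)

E[α(G)] ≥ 125/2 ≈ 62.5000.


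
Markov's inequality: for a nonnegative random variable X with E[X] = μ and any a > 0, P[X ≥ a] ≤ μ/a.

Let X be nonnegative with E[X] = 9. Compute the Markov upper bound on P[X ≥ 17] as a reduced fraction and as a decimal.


μ = E[X] = 9, a = 17.
Markov: P[X ≥ 17] ≤ μ/a = (9)/17 = 9/17.
Numerically: ≈ 0.52941.
(Since a = 17 > μ = 9.00000, the bound 9/17 is < 1 and informative.)

P[X ≥ 17] ≤ 9/17 ≈ 0.52941.


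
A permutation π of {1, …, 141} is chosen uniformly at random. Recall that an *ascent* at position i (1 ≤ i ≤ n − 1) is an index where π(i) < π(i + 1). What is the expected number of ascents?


Write X = Σ X_I over i = 1, …, 140, with X_I the indicator of one ascent.
There are 140 indicators.
For each fixed i, the pair (π(i), π(i+1)) is a uniformly random ordered pair of distinct values from {1, …, 141}; by symmetry P[π(i) < π(i+1)] = 1/2.
By linearity: E[X] = 140 · (1/2) = (141 − 1) · (1/2) = 70 ≈ 70.000000.

E[X] = 70 = 70.000000.


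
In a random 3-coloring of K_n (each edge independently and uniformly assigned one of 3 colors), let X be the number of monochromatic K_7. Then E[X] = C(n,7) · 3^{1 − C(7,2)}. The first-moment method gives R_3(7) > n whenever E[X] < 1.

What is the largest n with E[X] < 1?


We need C(n, 7) · 3^{1 − 21} < 1, i.e. C(n, 7) < 3^{21 − 1} = 3486784401.
Check values of n near the boundary:
  n = 75: C(75, 7) = 1984829850; 1984829850 < 3486784401? YES
  n = 76: C(76, 7) = 2186189400; 2186189400 < 3486784401? YES
  n = 77: C(77, 7) = 2404808340; 2404808340 < 3486784401? YES
  n = 78: C(78, 7) = 2641902120; 2641902120 < 3486784401? YES
  n = 79: C(79, 7) = 2898753715; 2898753715 < 3486784401? YES
  n = 80: C(80, 7) = 3176716400; 3176716400 < 3486784401? YES
  n = 81: C(81, 7) = 3477216600; 3477216600 < 3486784401? YES
  n = 82: C(82, 7) = 3801756816; 3801756816 < 3486784401? NO
The largest n with C(n, 7) < 3486784401 is n = 81 (where E[X] = 42928600/43046721 ≈ 0.9973). Hence R_3(7) > 81, i.e. R_3(7) ≥ 82.

Largest n = 81; hence R_3(7) > 81.


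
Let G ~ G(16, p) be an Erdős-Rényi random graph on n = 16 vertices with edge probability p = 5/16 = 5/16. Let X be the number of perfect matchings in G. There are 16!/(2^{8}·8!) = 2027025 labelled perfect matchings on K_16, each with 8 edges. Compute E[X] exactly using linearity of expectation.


K_16 has 16!/(2^{8}·8!) = 2027025 labelled perfect matchings.
For each such perfect matching H, let X_H = 1 if all 8 edges of H are present in G. Then P[X_H = 1] = p^{8} = (5/16)^{8} = 390625/4294967296.
By linearity: E[X] = Σ_H E[X_H] = 2027025 · p^{8} = 2027025 · 390625/4294967296 = 791806640625/4294967296.
Numerically: E[X] ≈ 184.4.

E[X] = 2027025 · (5/16)^{8} = 791806640625/4294967296 ≈ 184.4.


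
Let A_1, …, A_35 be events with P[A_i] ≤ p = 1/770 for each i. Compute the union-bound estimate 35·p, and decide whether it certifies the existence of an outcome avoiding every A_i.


Union bound: P[∪_{i=1}^{35} A_i] ≤ Σ_i P[A_i] ≤ 35·p = 35·(1/770) = 1/22.
Numerically: 1/22 ≈ 0.0454545.
Is 1/22 < 1? YES.
Since P[∪ A_i] ≤ 1/22 < 1, the complement has P[∩ A_i^c] ≥ 1 − 1/22 = 21/22 > 0, so some outcome avoids every A_i.

35·p = 1/22 ≈ 0.0454545; existence CERTIFIED by the union bound.


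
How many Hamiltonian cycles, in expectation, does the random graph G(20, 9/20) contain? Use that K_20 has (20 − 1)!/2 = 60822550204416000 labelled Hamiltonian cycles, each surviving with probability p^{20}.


K_20 has (20 − 1)!/2 = 60822550204416000 labelled Hamiltonian cycles.
For each such Hamiltonian cycle H, let X_H = 1 if all 20 edges of H are present in G. Then P[X_H = 1] = p^{20} = (9/20)^{20} = 12157665459056928801/104857600000000000000000000.
By linearity of expectation: E[X] = Σ_H E[X_H] = 60822550204416000 · p^{20} = 60822550204416000 · 12157665459056928801/104857600000000000000000000 = 180532279724605553545860280221/25600000000000000000.
Numerically: E[X] ≈ 7.05e+09.

E[X] = 60822550204416000 · (9/20)^{20} = 180532279724605553545860280221/25600000000000000000 ≈ 7.05e+09.


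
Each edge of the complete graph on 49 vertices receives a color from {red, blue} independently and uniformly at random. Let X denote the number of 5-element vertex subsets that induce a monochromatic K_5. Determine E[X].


Let X = Σ_S X_S over the C(49, 5) = 1906884 subsets S of size 5, where X_S = 1 if the K_5 on S is monochromatic.
For a fixed S, the K_5 on S has C(5, 2) = 10 edges. P[all 10 edges red] = (1/2)^10, and likewise for blue, so P[monochromatic] = 2·(1/2)^10 = 2^{1 − 10} = 1/512.
By linearity of expectation: E[X] = C(49, 5) · 2^{1 − 10} = 1906884 · 1/512 = 476721/128.
Numerically: E[X] ≈ 3724.3828.

E[X] = C(49,5)·2^(1−C(5,2)) = 476721/128 ≈ 3724.3828.


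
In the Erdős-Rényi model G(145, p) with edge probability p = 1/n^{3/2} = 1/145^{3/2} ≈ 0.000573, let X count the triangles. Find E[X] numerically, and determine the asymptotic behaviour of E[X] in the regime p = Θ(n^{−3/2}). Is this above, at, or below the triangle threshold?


Number of potential triangles: C(145, 3) = 497640.
Each occurs with probability p³ ≈ (0.000573)³ ≈ 1.87864e-10.
By linearity: E[X] = C(145, 3)·p³ ≈ 497640 · 1.87864e-10 ≈ 0.000.
Since α = 3/2 > 1, p = c/n^{3/2} = o(1/n) is below the triangle threshold p ~ 1/n. Asymptotically E[X] ~ (c³/6)·n^{3(1−α)} = (1³/6)·n^{-1.5} → 0, so by Markov's inequality G has no triangles w.h.p.

E[X] ≈ 0.000; in regime p = Θ(1/n^{3/2}) E[X] tends to 0 (below the triangle threshold p ~ 1/n).


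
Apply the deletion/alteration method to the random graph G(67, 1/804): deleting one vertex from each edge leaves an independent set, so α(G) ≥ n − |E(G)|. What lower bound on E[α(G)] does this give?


E[|E(G)|] = C(67, 2)·p = 2211 · (1/804) = 11/4.
E[α(G)] ≥ n − E[|E(G)|] = 67 − 11/4 = 257/4.
Numerically: ≈ 64.250000.
(This is only a lower bound; the true E[α(G)] may be larger.)

E[α(G)] ≥ 257/4 ≈ 64.250000.


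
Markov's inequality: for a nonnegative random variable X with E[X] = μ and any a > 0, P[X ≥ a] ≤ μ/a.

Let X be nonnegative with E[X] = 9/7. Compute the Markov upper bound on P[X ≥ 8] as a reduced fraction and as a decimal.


μ = E[X] = 9/7, a = 8.
Markov: P[X ≥ 8] ≤ μ/a = (9/7)/8 = 9/56.
Numerically: ≈ 0.160714.
(Since a = 8 > μ = 1.285714, the bound 9/56 is < 1 and informative.)

P[X ≥ 8] ≤ 9/56 ≈ 0.160714.


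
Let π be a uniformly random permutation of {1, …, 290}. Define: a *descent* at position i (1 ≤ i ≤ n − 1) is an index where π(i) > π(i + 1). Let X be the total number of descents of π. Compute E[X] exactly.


Write X = Σ X_I over i = 1, …, 289, with X_I the indicator of one descent.
There are 289 indicators.
For each fixed i, the pair (π(i), π(i+1)) is a uniformly random ordered pair of distinct values from {1, …, 290}; by symmetry P[π(i) > π(i+1)] = 1/2.
By linearity: E[X] = 289 · (1/2) = (290 − 1) · (1/2) = 289/2 ≈ 144.500.

E[X] = 289/2 = 144.500.


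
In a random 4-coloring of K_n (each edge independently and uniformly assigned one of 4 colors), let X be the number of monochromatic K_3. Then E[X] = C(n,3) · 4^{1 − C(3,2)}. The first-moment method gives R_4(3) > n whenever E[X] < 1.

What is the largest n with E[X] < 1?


We need C(n, 3) · 4^{1 − 3} < 1, i.e. C(n, 3) < 4^{3 − 1} = 16.
Check values of n near the boundary:
  n = 4: C(4, 3) = 4; 4 < 16? YES
  n = 5: C(5, 3) = 10; 10 < 16? YES
  n = 6: C(6, 3) = 20; 20 < 16? NO
  n = 7: C(7, 3) = 35; 35 < 16? NO
  n = 8: C(8, 3) = 56; 56 < 16? NO
The largest n with C(n, 3) < 16 is n = 5 (where E[X] = 5/8 ≈ 0.6250000). Hence R_4(3) > 5, i.e. R_4(3) ≥ 6.

Largest n = 5; hence R_4(3) > 5.


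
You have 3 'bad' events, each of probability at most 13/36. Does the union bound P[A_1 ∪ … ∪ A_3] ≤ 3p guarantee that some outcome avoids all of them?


Union bound: P[∪_{i=1}^{3} A_i] ≤ Σ_i P[A_i] ≤ 3·p = 3·(13/36) = 13/12.
Numerically: 13/12 ≈ 1.083.
Is 13/12 < 1? NO.
Since the bound 13/12 is ≥ 1, the union bound is uninformative here; it does NOT by itself certify existence.

3·p = 13/12 ≈ 1.083; existence NOT certified by the union bound.


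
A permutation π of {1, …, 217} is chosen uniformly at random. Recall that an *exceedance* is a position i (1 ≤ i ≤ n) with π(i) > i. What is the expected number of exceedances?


Write X = Σ_{i=1}^{217} X_i, where X_i = 1_{π(i) > i}.
For each fixed i, π(i) is uniform over {1, …, 217} (marginal of a uniform permutation), so P[π(i) > i] = (n − i)/n. Summing: Σ_{i=1}^{217} (n − i)/n = (0 + 1 + … + 216)/217 = 217(217 − 1)/(2·217) = (217 − 1)/2.
Hence E[X] = Σ_{i=1}^{217} (217 − i)/217 = 108 ≈ 108.0000.

E[X] = 108 = 108.0000.


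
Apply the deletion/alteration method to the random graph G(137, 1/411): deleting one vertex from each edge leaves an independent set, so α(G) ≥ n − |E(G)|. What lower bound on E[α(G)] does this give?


E[|E(G)|] = C(137, 2)·p = 9316 · (1/411) = 68/3.
E[α(G)] ≥ n − E[|E(G)|] = 137 − 68/3 = 343/3.
Numerically: ≈ 114.333.
(This is only a lower bound; the true E[α(G)] may be larger.)

E[α(G)] ≥ 343/3 ≈ 114.333.


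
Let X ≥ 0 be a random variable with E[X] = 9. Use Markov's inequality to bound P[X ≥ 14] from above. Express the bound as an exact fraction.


μ = E[X] = 9, a = 14.
Markov: P[X ≥ 14] ≤ μ/a = (9)/14 = 9/14.
Numerically: ≈ 0.643.
(Since a = 14 > μ = 9.000, the bound 9/14 is < 1 and informative.)

P[X ≥ 14] ≤ 9/14 ≈ 0.643.


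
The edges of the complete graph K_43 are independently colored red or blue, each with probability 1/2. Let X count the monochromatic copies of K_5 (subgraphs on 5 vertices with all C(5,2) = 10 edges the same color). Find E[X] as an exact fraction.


Let X = Σ_S X_S over the C(43, 5) = 962598 subsets S of size 5, where X_S = 1 if the K_5 on S is monochromatic.
For a fixed S, the K_5 on S has C(5, 2) = 10 edges. P[all 10 edges red] = (1/2)^10, and likewise for blue, so P[monochromatic] = 2·(1/2)^10 = 2^{1 − 10} = 1/512.
By linearity: E[X] = C(43, 5) · 2^{1 − 10} = 962598 · 1/512 = 481299/256.
Numerically: E[X] ≈ 1880.074.

E[X] = C(43,5)·2^(1−C(5,2)) = 481299/256 ≈ 1880.074.


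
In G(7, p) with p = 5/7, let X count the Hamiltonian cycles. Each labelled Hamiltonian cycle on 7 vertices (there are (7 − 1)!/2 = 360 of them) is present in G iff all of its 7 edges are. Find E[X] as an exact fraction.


K_7 has (7 − 1)!/2 = 360 labelled Hamiltonian cycles.
For each such Hamiltonian cycle H, let X_H = 1 if all 7 edges of H are present in G. Then P[X_H = 1] = p^{7} = (5/7)^{7} = 78125/823543.
By linearity: E[X] = Σ_H E[X_H] = 360 · p^{7} = 360 · 78125/823543 = 28125000/823543.
Numerically: E[X] ≈ 34.1512.

E[X] = 360 · (5/7)^{7} = 28125000/823543 ≈ 34.1512.


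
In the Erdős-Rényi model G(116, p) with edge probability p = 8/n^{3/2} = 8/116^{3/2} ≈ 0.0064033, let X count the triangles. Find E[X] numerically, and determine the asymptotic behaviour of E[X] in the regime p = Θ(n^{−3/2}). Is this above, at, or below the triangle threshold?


Number of potential triangles: C(116, 3) = 253460.
Each occurs with probability p³ ≈ (0.0064033)³ ≈ 2.6254818e-07.
By linearity: E[X] = C(116, 3)·p³ ≈ 253460 · 2.6254818e-07 ≈ 0.06655.
Since α = 3/2 > 1, p = c/n^{3/2} = o(1/n) is below the triangle threshold p ~ 1/n. Asymptotically E[X] ~ (c³/6)·n^{3(1−α)} = (8³/6)·n^{-1.5} → 0, so by Markov's inequality G has no triangles w.h.p.

E[X] ≈ 0.06655; in regime p = Θ(1/n^{3/2}) E[X] tends to 0 (below the triangle threshold p ~ 1/n).


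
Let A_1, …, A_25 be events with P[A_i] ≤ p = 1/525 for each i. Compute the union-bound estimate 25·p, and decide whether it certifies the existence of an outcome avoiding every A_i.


Union bound: P[∪_{i=1}^{25} A_i] ≤ Σ_i P[A_i] ≤ 25·p = 25·(1/525) = 1/21.
Numerically: 1/21 ≈ 0.047619.
Is 1/21 < 1? YES.
Since P[∪ A_i] ≤ 1/21 < 1, the complement has P[∩ A_i^c] ≥ 1 − 1/21 = 20/21 > 0, so some outcome avoids every A_i.

25·p = 1/21 ≈ 0.047619; existence CERTIFIED by the union bound.


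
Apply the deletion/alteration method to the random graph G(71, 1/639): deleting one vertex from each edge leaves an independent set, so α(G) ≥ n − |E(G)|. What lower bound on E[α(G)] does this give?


E[|E(G)|] = C(71, 2)·p = 2485 · (1/639) = 35/9.
E[α(G)] ≥ n − E[|E(G)|] = 71 − 35/9 = 604/9.
Numerically: ≈ 67.111.
(This is only a lower bound; the true E[α(G)] may be larger.)

E[α(G)] ≥ 604/9 ≈ 67.111.


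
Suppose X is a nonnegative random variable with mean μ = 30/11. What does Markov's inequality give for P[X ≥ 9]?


μ = E[X] = 30/11, a = 9.
Markov: P[X ≥ 9] ≤ μ/a = (30/11)/9 = 10/33.
Numerically: ≈ 0.30303.
(Since a = 9 > μ = 2.72727, the bound 10/33 is < 1 and informative.)

P[X ≥ 9] ≤ 10/33 ≈ 0.30303.


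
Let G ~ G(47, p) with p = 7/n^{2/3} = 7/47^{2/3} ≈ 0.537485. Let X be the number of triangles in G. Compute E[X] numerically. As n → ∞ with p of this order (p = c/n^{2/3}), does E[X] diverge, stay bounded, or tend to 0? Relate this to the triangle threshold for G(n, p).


Number of potential triangles: C(47, 3) = 16215.
Each occurs with probability p³ ≈ (0.537485)³ ≈ 1.55273880e-01.
By linearity: E[X] = C(47, 3)·p³ ≈ 16215 · 1.55273880e-01 ≈ 2517.765957.
Since α = 2/3 < 1, p = c/n^{2/3} ≫ 1/n is above the triangle threshold p ~ 1/n. Asymptotically E[X] ~ (c³/6)·n^{3(1−α)} = (7³/6)·n^{1} → ∞; triangles are abundant w.h.p.

E[X] ≈ 2517.765957; in regime p = Θ(1/n^{2/3}) E[X] diverges (above the triangle threshold p ~ 1/n).


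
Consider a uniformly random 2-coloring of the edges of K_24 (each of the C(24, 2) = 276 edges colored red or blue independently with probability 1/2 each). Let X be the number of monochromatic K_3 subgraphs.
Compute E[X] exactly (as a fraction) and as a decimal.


Let X = Σ_S X_S over the C(24, 3) = 2024 subsets S of size 3, where X_S = 1 if the K_3 on S is monochromatic.
For a fixed S, the K_3 on S has C(3, 2) = 3 edges. P[all 3 edges red] = (1/2)^3, and likewise for blue, so P[monochromatic] = 2·(1/2)^3 = 2^{1 − 3} = 1/4.
By linearity: E[X] = C(24, 3) · 2^{1 − 3} = 2024 · 1/4 = 506.
Numerically: E[X] ≈ 506.000.

E[X] = C(24,3)·2^(1−C(3,2)) = 506 ≈ 506.000.


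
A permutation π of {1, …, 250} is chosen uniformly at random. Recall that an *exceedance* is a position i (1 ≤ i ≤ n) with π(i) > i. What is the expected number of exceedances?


Write X = Σ_{i=1}^{250} X_i, where X_i = 1_{π(i) > i}.
For each fixed i, π(i) is uniform over {1, …, 250} (marginal of a uniform permutation), so P[π(i) > i] = (n − i)/n. Summing: Σ_{i=1}^{250} (n − i)/n = (0 + 1 + … + 249)/250 = 250(250 − 1)/(2·250) = (250 − 1)/2.
Hence E[X] = Σ_{i=1}^{250} (250 − i)/250 = 249/2 ≈ 124.5000.

E[X] = 249/2 = 124.5000.


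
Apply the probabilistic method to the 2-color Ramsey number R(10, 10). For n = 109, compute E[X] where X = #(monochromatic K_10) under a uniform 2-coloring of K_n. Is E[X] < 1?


E[X] = C(109, 10) · 2^{1 − 45} = 42634215112710 · 2^{−44} = 42634215112710/17592186044416.
As a reduced fraction: E[X] = 21317107556355/8796093022208 ≈ 2.4234745.
Is E[X] < 1? NO.
Since E[X] ≥ 1, the first-moment bound is inconclusive at n = 109; it does NOT by itself certify R(10, 10) > 109.

E[X] = 21317107556355/8796093022208 ≈ 2.4234745; E[X] ≥ 1; first-moment method inconclusive here.


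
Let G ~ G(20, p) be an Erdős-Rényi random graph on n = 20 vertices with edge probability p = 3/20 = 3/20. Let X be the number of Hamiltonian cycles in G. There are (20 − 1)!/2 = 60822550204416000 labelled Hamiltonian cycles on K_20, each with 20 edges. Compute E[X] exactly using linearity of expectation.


K_20 has (20 − 1)!/2 = 60822550204416000 labelled Hamiltonian cycles.
For each such Hamiltonian cycle H, let X_H = 1 if all 20 edges of H are present in G. Then P[X_H = 1] = p^{20} = (3/20)^{20} = 3486784401/104857600000000000000000000.
Summing the indicators: E[X] = Σ_H E[X_H] = 60822550204416000 · p^{20} = 60822550204416000 · 3486784401/104857600000000000000000000 = 51776152168407487821/25600000000000000000.
Numerically: E[X] ≈ 2.023.

E[X] = 60822550204416000 · (3/20)^{20} = 51776152168407487821/25600000000000000000 ≈ 2.023.


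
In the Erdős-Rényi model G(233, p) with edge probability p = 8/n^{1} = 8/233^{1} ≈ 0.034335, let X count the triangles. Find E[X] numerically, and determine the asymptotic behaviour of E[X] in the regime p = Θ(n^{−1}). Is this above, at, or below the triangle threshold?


Number of potential triangles: C(233, 3) = 2081156.
Each occurs with probability p³ ≈ (0.034335)³ ≈ 4.0476430e-05.
By linearity: E[X] = C(233, 3)·p³ ≈ 2081156 · 4.0476430e-05 ≈ 84.23776.
Here α = 1, so p = 8/n is exactly at the triangle threshold p ~ 1/n. Asymptotically E[X] → c³/6 = 8³/6 = 256/3 ≈ 85.33333, a bounded constant. In this regime the triangle count is asymptotically Poisson(c³/6).

E[X] ≈ 84.23776; in regime p = Θ(1/n^{1}) E[X] stays bounded (at the triangle threshold p ~ 1/n).


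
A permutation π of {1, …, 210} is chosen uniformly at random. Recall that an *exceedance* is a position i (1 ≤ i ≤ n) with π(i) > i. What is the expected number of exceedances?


Write X = Σ_{i=1}^{210} X_i, where X_i = 1_{π(i) > i}.
For each fixed i, π(i) is uniform over {1, …, 210} (marginal of a uniform permutation), so P[π(i) > i] = (n − i)/n. Summing: Σ_{i=1}^{210} (n − i)/n = (0 + 1 + … + 209)/210 = 210(210 − 1)/(2·210) = (210 − 1)/2.
Hence E[X] = Σ_{i=1}^{210} (210 − i)/210 = 209/2 ≈ 104.500.

E[X] = 209/2 = 104.500.


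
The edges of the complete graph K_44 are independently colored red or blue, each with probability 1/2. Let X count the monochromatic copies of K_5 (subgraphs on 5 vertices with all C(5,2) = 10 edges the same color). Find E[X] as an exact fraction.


Let X = Σ_S X_S over the C(44, 5) = 1086008 subsets S of size 5, where X_S = 1 if the K_5 on S is monochromatic.
For a fixed S, the K_5 on S has C(5, 2) = 10 edges. P[all 10 edges red] = (1/2)^10, and likewise for blue, so P[monochromatic] = 2·(1/2)^10 = 2^{1 − 10} = 1/512.
By linearity: E[X] = C(44, 5) · 2^{1 − 10} = 1086008 · 1/512 = 135751/64.
Numerically: E[X] ≈ 2121.109375.

E[X] = C(44,5)·2^(1−C(5,2)) = 135751/64 ≈ 2121.109375.


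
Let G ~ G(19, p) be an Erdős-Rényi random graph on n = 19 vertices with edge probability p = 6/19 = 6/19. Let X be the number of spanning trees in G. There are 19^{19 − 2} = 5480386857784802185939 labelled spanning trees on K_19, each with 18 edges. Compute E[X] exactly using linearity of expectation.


K_19 has 19^{19 − 2} = 5480386857784802185939 labelled spanning trees.
For each such spanning tree H, let X_H = 1 if all 18 edges of H are present in G. Then P[X_H = 1] = p^{18} = (6/19)^{18} = 101559956668416/104127350297911241532841.
By linearity of expectation: E[X] = Σ_H E[X_H] = 5480386857784802185939 · p^{18} = 5480386857784802185939 · 101559956668416/104127350297911241532841 = 101559956668416/19.
Numerically: E[X] ≈ 5.34526e+12.

E[X] = 5480386857784802185939 · (6/19)^{18} = 101559956668416/19 ≈ 5.34526e+12.


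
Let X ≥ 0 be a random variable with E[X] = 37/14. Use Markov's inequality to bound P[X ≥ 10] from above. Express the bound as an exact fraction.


μ = E[X] = 37/14, a = 10.
Markov: P[X ≥ 10] ≤ μ/a = (37/14)/10 = 37/140.
Numerically: ≈ 0.264286.
(Since a = 10 > μ = 2.642857, the bound 37/140 is < 1 and informative.)

P[X ≥ 10] ≤ 37/140 ≈ 0.264286.


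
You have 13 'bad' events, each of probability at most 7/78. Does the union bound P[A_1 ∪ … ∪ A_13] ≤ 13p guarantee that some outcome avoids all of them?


Union bound: P[∪_{i=1}^{13} A_i] ≤ Σ_i P[A_i] ≤ 13·p = 13·(7/78) = 7/6.
Numerically: 7/6 ≈ 1.1666667.
Is 7/6 < 1? NO.
Since the bound 7/6 is ≥ 1, the union bound is uninformative here; it does NOT by itself certify existence.

13·p = 7/6 ≈ 1.1666667; existence NOT certified by the union bound.


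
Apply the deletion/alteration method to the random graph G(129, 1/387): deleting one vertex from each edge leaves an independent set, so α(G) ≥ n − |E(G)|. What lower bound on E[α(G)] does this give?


E[|E(G)|] = C(129, 2)·p = 8256 · (1/387) = 64/3.
E[α(G)] ≥ n − E[|E(G)|] = 129 − 64/3 = 323/3.
Numerically: ≈ 107.66667.
(This is only a lower bound; the true E[α(G)] may be larger.)

E[α(G)] ≥ 323/3 ≈ 107.66667.


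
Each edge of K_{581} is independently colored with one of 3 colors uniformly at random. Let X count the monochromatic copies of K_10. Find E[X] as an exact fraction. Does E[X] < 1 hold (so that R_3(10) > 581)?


E[X] = C(581, 10) · 3^{1 − 45} = 1117316416086113363120 · 3^{−44} = 1117316416086113363120/984770902183611232881.
As a reduced fraction: E[X] = 1117316416086113363120/984770902183611232881 ≈ 1.1345953.
Is E[X] < 1? NO.
Since E[X] ≥ 1, the first-moment bound is inconclusive at n = 581; it does NOT by itself certify R_3(10) > 581.

E[X] = 1117316416086113363120/984770902183611232881 ≈ 1.1345953; E[X] ≥ 1; first-moment method inconclusive here.


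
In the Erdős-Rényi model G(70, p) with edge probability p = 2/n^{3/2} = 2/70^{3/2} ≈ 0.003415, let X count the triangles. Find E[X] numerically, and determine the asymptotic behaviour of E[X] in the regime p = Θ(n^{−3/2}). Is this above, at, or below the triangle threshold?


Number of potential triangles: C(70, 3) = 54740.
Each occurs with probability p³ ≈ (0.003415)³ ≈ 3.982436e-08.
By linearity: E[X] = C(70, 3)·p³ ≈ 54740 · 3.982436e-08 ≈ 0.0022.
Since α = 3/2 > 1, p = c/n^{3/2} = o(1/n) is below the triangle threshold p ~ 1/n. Asymptotically E[X] ~ (c³/6)·n^{3(1−α)} = (2³/6)·n^{-1.5} → 0, so by Markov's inequality G has no triangles w.h.p.

E[X] ≈ 0.0022; in regime p = Θ(1/n^{3/2}) E[X] tends to 0 (below the triangle threshold p ~ 1/n).


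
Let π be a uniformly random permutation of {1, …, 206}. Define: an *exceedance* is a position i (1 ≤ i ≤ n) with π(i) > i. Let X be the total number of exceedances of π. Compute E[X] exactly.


Write X = Σ_{i=1}^{206} X_i, where X_i = 1_{π(i) > i}.
For each fixed i, π(i) is uniform over {1, …, 206} (marginal of a uniform permutation), so P[π(i) > i] = (n − i)/n. Summing: Σ_{i=1}^{206} (n − i)/n = (0 + 1 + … + 205)/206 = 206(206 − 1)/(2·206) = (206 − 1)/2.
Hence E[X] = Σ_{i=1}^{206} (206 − i)/206 = 205/2 ≈ 102.5000.

E[X] = 205/2 = 102.5000.


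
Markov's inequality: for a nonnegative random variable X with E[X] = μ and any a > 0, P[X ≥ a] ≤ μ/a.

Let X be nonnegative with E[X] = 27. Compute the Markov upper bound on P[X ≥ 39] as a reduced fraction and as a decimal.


μ = E[X] = 27, a = 39.
Markov: P[X ≥ 39] ≤ μ/a = (27)/39 = 9/13.
Numerically: ≈ 0.692.
(Since a = 39 > μ = 27.000, the bound 9/13 is < 1 and informative.)

P[X ≥ 39] ≤ 9/13 ≈ 0.692.


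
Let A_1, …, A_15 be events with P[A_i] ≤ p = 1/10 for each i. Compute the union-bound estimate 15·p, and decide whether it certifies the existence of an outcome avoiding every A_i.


Union bound: P[∪_{i=1}^{15} A_i] ≤ Σ_i P[A_i] ≤ 15·p = 15·(1/10) = 3/2.
Numerically: 3/2 ≈ 1.5000000.
Is 3/2 < 1? NO.
Since the bound 3/2 is ≥ 1, the union bound is uninformative here; it does NOT by itself certify existence.

15·p = 3/2 ≈ 1.5000000; existence NOT certified by the union bound.


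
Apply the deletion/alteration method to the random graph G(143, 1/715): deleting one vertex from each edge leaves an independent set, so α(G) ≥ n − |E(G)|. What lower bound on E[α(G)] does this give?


E[|E(G)|] = C(143, 2)·p = 10153 · (1/715) = 71/5.
E[α(G)] ≥ n − E[|E(G)|] = 143 − 71/5 = 644/5.
Numerically: ≈ 128.8000.
(This is only a lower bound; the true E[α(G)] may be larger.)

E[α(G)] ≥ 644/5 ≈ 128.8000.


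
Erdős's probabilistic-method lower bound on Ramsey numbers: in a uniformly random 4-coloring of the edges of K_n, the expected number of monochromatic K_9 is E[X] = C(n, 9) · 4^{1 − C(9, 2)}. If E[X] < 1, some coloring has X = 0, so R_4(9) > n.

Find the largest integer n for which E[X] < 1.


We need C(n, 9) · 4^{1 − 36} < 1, i.e. C(n, 9) < 4^{36 − 1} = 1180591620717411303424.
Check values of n near the boundary:
  n = 910: C(910, 9) = 1133378248346922788210; 1133378248346922788210 < 1180591620717411303424? YES
  n = 911: C(911, 9) = 1144686900492291197405; 1144686900492291197405 < 1180591620717411303424? YES
  n = 912: C(912, 9) = 1156095740032081475120; 1156095740032081475120 < 1180591620717411303424? YES
  n = 913: C(913, 9) = 1167605542753639808390; 1167605542753639808390 < 1180591620717411303424? YES
  n = 914: C(914, 9) = 1179217089587653905932; 1179217089587653905932 < 1180591620717411303424? YES
  n = 915: C(915, 9) = 1190931166636537885130; 1190931166636537885130 < 1180591620717411303424? NO
The largest n with C(n, 9) < 1180591620717411303424 is n = 914 (where E[X] = 294804272396913476483/295147905179352825856 ≈ 0.9988). Hence R_4(9) > 914, i.e. R_4(9) ≥ 915.

Largest n = 914; hence R_4(9) > 914.


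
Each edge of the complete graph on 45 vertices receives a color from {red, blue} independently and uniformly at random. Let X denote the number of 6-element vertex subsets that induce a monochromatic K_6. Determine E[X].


Let X = Σ_S X_S over the C(45, 6) = 8145060 subsets S of size 6, where X_S = 1 if the K_6 on S is monochromatic.
For a fixed S, the K_6 on S has C(6, 2) = 15 edges. P[all 15 edges red] = (1/2)^15, and likewise for blue, so P[monochromatic] = 2·(1/2)^15 = 2^{1 − 15} = 1/16384.
Summing: E[X] = C(45, 6) · 2^{1 − 15} = 8145060 · 1/16384 = 2036265/4096.
Numerically: E[X] ≈ 497.1350.

E[X] = C(45,6)·2^(1−C(6,2)) = 2036265/4096 ≈ 497.1350.


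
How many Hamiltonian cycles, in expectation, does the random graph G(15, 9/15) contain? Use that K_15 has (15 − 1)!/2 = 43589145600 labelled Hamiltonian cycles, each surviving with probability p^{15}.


K_15 has (15 − 1)!/2 = 43589145600 labelled Hamiltonian cycles.
For each such Hamiltonian cycle H, let X_H = 1 if all 15 edges of H are present in G. Then P[X_H = 1] = p^{15} = (3/5)^{15} = 14348907/30517578125.
By linearity: E[X] = Σ_H E[X_H] = 43589145600 · p^{15} = 43589145600 · 14348907/30517578125 = 25018263856954368/1220703125.
Numerically: E[X] ≈ 2.0495e+07.

E[X] = 43589145600 · (3/5)^{15} = 25018263856954368/1220703125 ≈ 2.0495e+07.


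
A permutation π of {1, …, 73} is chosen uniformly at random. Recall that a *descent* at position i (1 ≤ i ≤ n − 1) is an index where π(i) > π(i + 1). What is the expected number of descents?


Write X = Σ X_I over i = 1, …, 72, with X_I the indicator of one descent.
There are 72 indicators.
For each fixed i, the pair (π(i), π(i+1)) is a uniformly random ordered pair of distinct values from {1, …, 73}; by symmetry P[π(i) > π(i+1)] = 1/2.
By linearity: E[X] = 72 · (1/2) = (73 − 1) · (1/2) = 36 ≈ 36.000000.

E[X] = 36 = 36.000000.


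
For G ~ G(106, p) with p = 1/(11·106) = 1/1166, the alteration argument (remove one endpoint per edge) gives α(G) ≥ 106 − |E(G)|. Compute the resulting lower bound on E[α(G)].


E[|E(G)|] = C(106, 2)·p = 5565 · (1/1166) = 105/22.
E[α(G)] ≥ n − E[|E(G)|] = 106 − 105/22 = 2227/22.
Numerically: ≈ 101.22727.
(This is only a lower bound; the true E[α(G)] may be larger.)

E[α(G)] ≥ 2227/22 ≈ 101.22727.
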